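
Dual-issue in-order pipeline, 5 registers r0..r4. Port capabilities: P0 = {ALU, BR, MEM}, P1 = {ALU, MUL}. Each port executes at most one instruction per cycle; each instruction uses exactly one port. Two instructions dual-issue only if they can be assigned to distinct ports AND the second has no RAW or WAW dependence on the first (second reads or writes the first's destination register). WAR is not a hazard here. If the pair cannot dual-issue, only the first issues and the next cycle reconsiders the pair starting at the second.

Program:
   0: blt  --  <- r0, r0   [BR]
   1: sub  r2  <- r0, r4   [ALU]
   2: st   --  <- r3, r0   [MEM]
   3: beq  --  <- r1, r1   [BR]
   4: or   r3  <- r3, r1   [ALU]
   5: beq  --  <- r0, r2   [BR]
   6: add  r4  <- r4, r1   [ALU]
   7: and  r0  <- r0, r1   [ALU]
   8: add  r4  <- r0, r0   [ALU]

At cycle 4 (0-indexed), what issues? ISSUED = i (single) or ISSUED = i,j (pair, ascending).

t=0 i0,i1:blt;sub ; dual
t=1 i2:st ; no-port MEM/BR
t=2 i3,i4:beq;or ; dual
t=3 i5,i6:beq;add ; dual
t=4 i7:and ; RAW r0
t=5 i8:add ; tail

ISSUED = 7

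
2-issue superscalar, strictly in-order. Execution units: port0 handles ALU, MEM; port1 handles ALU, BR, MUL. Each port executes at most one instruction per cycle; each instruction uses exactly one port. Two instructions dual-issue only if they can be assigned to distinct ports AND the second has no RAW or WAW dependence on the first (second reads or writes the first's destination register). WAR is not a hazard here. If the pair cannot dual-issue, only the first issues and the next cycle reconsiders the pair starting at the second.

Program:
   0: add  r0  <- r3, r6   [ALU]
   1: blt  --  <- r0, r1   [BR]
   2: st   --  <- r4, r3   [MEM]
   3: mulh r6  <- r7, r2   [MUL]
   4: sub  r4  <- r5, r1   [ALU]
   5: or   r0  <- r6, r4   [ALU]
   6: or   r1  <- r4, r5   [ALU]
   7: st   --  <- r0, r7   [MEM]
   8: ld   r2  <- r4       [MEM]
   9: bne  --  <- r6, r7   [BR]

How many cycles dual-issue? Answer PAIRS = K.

t=0 i0:add ; RAW r0
t=1 i1,i2:blt st ; pair
t=2 i3,i4:mulh sub ; pair
t=3 i5,i6:or or ; pair
t=4 i7:st ; no-port MEM/MEM
t=5 i8,i9:ld bne ; pair

PAIRS = 4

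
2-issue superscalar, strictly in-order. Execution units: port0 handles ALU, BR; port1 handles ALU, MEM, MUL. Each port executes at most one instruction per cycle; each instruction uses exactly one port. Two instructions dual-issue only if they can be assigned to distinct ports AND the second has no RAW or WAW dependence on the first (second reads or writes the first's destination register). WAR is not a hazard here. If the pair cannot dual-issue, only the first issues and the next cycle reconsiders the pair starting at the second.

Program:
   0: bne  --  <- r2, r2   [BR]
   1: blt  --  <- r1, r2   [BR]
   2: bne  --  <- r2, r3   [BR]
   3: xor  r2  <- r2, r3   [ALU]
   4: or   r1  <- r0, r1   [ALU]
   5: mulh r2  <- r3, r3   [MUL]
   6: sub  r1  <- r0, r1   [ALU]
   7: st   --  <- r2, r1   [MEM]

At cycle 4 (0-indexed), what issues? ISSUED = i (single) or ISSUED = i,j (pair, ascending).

t=0 i0:bne ; no-port BR/BR
t=1 i1:blt ; no-port BR/BR
t=2 i2/i3:bne;xor ; dual
t=3 i4/i5:or;mulh ; dual
t=4 i6:sub ; RAW r1
t=5 i7:st ; tail

ISSUED = 6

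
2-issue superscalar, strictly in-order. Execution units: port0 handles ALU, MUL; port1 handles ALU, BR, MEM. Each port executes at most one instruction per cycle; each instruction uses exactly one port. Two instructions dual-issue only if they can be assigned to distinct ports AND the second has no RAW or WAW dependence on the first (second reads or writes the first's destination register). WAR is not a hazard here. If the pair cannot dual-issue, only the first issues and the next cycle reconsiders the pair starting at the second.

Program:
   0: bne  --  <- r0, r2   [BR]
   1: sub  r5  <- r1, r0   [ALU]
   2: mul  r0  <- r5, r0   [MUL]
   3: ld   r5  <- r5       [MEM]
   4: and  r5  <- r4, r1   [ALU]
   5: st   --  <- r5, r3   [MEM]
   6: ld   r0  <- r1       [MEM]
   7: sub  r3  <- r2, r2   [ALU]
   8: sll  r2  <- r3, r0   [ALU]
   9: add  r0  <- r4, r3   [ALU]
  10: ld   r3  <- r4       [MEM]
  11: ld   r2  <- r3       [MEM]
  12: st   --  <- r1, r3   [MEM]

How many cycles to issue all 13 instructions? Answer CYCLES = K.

#0 head=0: bne+sub i0&i1 pair
#1 head=2: mul+ld i2&i3 pair
#2 head=4: and i4 RAW r5
#3 head=5: st i5 no-port MEM/MEM
#4 head=6: ld+sub i6&i7 pair
#5 head=8: sll+add i8&i9 pair
#6 head=10: ld i10 no-port MEM/MEM
#7 head=11: ld i11 no-port MEM/MEM
#8 head=12: st i12 tail

CYCLES = 9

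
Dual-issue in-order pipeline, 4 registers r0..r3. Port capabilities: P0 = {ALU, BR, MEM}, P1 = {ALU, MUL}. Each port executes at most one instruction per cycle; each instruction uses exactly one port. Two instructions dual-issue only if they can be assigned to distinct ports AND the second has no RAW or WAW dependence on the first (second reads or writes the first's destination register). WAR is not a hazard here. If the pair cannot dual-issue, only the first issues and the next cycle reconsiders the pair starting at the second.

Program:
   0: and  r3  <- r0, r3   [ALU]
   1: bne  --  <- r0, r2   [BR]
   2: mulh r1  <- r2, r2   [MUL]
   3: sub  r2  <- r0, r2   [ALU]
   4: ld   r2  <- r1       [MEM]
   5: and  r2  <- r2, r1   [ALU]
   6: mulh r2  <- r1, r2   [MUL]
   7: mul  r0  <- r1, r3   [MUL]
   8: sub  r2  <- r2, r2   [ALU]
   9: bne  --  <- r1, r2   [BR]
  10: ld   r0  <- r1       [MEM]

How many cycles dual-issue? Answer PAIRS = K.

PAIRS = 3

#0 head=0: and.ALU;bne.BR i0,i1 pair
#1 head=2: mulh.MUL;sub.ALU i2,i3 pair
#2 head=4: ld.MEM i4 RAW+WAW r2
#3 head=5: and.ALU i5 RAW+WAW r2
#4 head=6: mulh.MUL i6 no-port MUL/MUL
#5 head=7: mul.MUL;sub.ALU i7,i8 pair
#6 head=9: bne.BR i9 no-port BR/MEM
#7 head=10: ld.MEM i10 tail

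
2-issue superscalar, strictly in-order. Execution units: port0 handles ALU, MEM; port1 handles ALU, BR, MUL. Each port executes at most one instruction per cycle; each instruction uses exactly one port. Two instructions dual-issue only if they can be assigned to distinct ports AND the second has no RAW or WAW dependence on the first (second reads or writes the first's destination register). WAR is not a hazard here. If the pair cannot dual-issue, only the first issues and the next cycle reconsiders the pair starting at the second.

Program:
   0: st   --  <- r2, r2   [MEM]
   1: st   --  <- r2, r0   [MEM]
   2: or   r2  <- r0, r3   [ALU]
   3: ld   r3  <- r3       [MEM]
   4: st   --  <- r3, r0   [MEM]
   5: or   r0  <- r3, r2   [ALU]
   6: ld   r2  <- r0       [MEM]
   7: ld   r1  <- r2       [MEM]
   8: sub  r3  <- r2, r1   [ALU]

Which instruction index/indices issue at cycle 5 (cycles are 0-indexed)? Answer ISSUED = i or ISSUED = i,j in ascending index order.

#0 head=0: st.MEM i0 no-port MEM/MEM
#1 head=1: st.MEM+or.ALU i1,i2 dual
#2 head=3: ld.MEM i3 no-port MEM/MEM
#3 head=4: st.MEM+or.ALU i4,i5 dual
#4 head=6: ld.MEM i6 no-port MEM/MEM
#5 head=7: ld.MEM i7 RAW r1
#6 head=8: sub.ALU i8 tail

ISSUED = 7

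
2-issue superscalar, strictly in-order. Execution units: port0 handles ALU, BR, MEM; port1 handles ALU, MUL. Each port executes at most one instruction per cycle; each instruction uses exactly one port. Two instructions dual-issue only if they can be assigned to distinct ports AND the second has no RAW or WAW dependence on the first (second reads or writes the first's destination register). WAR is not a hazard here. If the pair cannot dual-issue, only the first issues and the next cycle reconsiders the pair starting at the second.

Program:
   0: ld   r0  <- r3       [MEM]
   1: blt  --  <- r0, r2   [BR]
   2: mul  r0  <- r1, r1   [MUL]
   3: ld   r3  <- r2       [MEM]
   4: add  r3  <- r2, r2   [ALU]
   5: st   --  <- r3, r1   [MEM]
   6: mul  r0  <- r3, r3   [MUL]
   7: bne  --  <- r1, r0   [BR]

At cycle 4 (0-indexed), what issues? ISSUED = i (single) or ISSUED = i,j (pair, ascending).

[0] i0  ld  -- no-port MEM/BR
[1] i1,i2  blt+mul  -- 2-wide
[2] i3  ld  -- WAW r3
[3] i4  add  -- RAW r3
[4] i5,i6  st+mul  -- 2-wide
[5] i7  bne  -- tail

ISSUED = 5,6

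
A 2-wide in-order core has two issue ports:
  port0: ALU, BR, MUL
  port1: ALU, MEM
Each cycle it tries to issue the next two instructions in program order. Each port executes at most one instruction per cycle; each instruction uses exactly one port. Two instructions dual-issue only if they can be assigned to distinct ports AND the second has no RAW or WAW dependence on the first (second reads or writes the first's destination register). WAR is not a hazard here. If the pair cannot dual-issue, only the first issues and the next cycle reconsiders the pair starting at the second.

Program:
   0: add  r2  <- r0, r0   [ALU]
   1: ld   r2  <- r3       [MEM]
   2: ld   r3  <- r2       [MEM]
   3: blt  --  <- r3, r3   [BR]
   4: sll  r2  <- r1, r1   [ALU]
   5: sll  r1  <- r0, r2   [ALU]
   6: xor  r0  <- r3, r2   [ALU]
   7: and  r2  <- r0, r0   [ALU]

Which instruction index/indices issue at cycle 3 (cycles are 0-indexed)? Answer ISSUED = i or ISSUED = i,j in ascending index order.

  cy0 -> i0 (add.ALU) WAW r2
  cy1 -> i1 (ld.MEM) no-port MEM/MEM
  cy2 -> i2 (ld.MEM) RAW r3
  cy3 -> i3&i4 (blt.BR sll.ALU) dual
  cy4 -> i5&i6 (sll.ALU xor.ALU) dual
  cy5 -> i7 (and.ALU) tail

ISSUED = 3,4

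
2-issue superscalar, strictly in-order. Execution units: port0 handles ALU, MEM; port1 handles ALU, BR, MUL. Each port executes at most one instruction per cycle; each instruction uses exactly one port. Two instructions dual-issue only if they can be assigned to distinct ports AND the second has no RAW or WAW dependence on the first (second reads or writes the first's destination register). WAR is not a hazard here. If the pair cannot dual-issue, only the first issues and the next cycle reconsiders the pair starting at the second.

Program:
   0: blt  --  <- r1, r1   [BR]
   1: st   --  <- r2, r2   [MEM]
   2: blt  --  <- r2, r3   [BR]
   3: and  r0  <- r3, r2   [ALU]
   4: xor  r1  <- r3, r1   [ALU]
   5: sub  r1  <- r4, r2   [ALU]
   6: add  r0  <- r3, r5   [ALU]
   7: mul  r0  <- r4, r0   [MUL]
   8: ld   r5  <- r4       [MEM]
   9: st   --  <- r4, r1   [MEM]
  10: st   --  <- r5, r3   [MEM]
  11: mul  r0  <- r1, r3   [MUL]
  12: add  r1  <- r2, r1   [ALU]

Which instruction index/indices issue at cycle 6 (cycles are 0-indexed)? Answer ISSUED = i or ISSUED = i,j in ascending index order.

ISSUED = 10,11

#0 head=0: blt.BR/st.MEM i0,i1 2-wide
#1 head=2: blt.BR/and.ALU i2,i3 2-wide
#2 head=4: xor.ALU i4 WAW r1
#3 head=5: sub.ALU/add.ALU i5,i6 2-wide
#4 head=7: mul.MUL/ld.MEM i7,i8 2-wide
#5 head=9: st.MEM i9 no-port MEM/MEM
#6 head=10: st.MEM/mul.MUL i10,i11 2-wide
#7 head=12: add.ALU i12 tail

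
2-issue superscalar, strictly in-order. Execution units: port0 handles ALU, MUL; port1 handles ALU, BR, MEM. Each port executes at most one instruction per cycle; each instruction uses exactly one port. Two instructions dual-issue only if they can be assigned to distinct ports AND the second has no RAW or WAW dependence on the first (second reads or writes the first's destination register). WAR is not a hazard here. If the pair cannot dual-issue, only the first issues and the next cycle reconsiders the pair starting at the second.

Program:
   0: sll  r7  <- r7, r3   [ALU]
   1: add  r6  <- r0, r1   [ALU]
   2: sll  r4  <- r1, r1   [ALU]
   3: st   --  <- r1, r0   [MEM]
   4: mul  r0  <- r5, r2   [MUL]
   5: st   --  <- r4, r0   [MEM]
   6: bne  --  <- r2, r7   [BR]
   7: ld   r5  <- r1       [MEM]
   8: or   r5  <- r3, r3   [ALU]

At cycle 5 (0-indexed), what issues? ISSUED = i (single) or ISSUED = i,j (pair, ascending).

ISSUED = 7

c0: i0/i1 sll.ALU/add.ALU  dual
c1: i2/i3 sll.ALU/st.MEM  dual
c2: i4 mul.MUL  RAW r0
c3: i5 st.MEM  no-port MEM/BR
c4: i6 bne.BR  no-port BR/MEM
c5: i7 ld.MEM  WAW r5
c6: i8 or.ALU  tail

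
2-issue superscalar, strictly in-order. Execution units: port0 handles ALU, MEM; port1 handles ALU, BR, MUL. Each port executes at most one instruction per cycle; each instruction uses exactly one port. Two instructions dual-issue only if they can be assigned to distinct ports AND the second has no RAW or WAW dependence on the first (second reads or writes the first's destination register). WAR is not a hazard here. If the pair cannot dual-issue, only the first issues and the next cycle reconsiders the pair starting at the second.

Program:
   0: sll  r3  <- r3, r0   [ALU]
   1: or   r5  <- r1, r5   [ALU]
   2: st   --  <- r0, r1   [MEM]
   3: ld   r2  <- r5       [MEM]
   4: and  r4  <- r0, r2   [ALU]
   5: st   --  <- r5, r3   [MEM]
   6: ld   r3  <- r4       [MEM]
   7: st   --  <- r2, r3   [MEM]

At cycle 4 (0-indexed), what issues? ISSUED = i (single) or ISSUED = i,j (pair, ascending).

#0 head=0: sll+or i0/i1 dual
#1 head=2: st i2 no-port MEM/MEM
#2 head=3: ld i3 RAW r2
#3 head=4: and+st i4/i5 dual
#4 head=6: ld i6 no-port MEM/MEM
#5 head=7: st i7 tail

ISSUED = 6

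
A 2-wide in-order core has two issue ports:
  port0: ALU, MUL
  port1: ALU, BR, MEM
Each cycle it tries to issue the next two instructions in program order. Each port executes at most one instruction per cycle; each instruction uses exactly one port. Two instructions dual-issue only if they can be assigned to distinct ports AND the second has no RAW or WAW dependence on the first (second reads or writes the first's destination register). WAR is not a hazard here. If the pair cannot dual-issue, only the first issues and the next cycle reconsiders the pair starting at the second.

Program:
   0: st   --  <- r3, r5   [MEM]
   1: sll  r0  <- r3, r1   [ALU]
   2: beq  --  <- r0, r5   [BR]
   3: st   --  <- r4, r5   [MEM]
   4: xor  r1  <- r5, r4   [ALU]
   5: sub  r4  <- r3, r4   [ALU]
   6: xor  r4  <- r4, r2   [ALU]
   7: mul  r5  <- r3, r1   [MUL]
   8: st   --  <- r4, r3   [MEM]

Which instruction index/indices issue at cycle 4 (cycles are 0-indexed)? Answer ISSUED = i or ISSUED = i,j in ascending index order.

ISSUED = 6,7

#0 head=0: st sll i0+i1 2-wide
#1 head=2: beq i2 no-port BR/MEM
#2 head=3: st xor i3+i4 2-wide
#3 head=5: sub i5 RAW+WAW r4
#4 head=6: xor mul i6+i7 2-wide
#5 head=8: st i8 tail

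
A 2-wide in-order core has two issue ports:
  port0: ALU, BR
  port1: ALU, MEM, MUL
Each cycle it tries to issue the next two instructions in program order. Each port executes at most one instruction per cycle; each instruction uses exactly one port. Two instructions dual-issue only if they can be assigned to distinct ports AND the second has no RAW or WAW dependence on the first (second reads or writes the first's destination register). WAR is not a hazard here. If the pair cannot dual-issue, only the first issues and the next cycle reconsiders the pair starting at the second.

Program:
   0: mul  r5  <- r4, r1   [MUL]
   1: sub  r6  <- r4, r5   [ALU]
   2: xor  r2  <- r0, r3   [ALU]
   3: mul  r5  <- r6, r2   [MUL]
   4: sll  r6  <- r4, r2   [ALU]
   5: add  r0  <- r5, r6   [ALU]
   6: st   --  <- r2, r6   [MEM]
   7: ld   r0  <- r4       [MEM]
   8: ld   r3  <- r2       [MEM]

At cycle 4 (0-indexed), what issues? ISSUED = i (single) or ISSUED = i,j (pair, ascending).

t=0 i0:mul ; RAW r5
t=1 i1,i2:sub+xor ; pair
t=2 i3,i4:mul+sll ; pair
t=3 i5,i6:add+st ; pair
t=4 i7:ld ; no-port MEM/MEM
t=5 i8:ld ; tail

ISSUED = 7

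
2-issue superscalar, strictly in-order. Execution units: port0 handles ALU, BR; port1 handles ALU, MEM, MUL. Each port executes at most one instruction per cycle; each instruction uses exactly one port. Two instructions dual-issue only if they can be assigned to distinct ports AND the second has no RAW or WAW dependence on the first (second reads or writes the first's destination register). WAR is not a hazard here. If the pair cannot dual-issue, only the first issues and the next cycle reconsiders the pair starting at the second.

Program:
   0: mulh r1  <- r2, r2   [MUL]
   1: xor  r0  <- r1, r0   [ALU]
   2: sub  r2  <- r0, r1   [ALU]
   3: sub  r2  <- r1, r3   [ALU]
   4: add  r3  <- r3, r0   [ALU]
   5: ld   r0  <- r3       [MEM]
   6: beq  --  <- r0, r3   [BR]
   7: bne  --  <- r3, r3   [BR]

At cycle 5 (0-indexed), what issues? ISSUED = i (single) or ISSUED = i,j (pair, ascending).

[0] i0  mulh.MUL  -- RAW r1
[1] i1  xor.ALU  -- RAW r0
[2] i2  sub.ALU  -- WAW r2
[3] i3,i4  sub.ALU+add.ALU  -- pair
[4] i5  ld.MEM  -- RAW r0
[5] i6  beq.BR  -- no-port BR/BR
[6] i7  bne.BR  -- tail

ISSUED = 6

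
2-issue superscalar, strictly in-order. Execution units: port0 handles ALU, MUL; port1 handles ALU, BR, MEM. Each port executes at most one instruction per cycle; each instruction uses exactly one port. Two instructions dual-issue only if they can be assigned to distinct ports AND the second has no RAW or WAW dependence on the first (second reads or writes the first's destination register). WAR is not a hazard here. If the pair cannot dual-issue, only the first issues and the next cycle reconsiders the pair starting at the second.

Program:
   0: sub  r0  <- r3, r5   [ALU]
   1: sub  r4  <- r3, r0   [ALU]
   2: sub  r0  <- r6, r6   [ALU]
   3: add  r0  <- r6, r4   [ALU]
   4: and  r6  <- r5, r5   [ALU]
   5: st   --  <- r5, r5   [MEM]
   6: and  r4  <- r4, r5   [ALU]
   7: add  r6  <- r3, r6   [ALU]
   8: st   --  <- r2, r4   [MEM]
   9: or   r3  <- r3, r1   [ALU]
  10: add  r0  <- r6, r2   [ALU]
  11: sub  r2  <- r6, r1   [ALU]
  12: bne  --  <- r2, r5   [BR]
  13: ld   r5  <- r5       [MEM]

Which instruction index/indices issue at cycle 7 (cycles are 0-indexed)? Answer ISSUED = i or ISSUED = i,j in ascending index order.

t=0 i0:sub.ALU ; RAW r0
t=1 i1&i2:sub.ALU;sub.ALU ; pair
t=2 i3&i4:add.ALU;and.ALU ; pair
t=3 i5&i6:st.MEM;and.ALU ; pair
t=4 i7&i8:add.ALU;st.MEM ; pair
t=5 i9&i10:or.ALU;add.ALU ; pair
t=6 i11:sub.ALU ; RAW r2
t=7 i12:bne.BR ; no-port BR/MEM
t=8 i13:ld.MEM ; tail

ISSUED = 12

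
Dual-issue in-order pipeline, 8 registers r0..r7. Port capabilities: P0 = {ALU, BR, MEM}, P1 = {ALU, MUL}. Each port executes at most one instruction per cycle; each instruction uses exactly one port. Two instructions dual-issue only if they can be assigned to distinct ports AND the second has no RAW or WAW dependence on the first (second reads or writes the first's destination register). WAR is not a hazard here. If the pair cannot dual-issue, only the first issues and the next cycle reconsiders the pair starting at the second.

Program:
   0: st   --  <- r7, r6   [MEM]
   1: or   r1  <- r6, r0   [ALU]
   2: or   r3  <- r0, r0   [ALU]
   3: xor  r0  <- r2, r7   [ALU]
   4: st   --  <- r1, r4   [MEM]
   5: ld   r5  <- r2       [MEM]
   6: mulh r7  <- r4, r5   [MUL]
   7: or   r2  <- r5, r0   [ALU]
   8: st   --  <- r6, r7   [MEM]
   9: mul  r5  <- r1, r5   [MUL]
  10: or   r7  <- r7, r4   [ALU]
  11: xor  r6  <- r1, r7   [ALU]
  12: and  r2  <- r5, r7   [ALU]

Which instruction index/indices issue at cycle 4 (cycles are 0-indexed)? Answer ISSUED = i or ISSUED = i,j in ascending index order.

  cy0 -> i0,i1 (st;or) 2-wide
  cy1 -> i2,i3 (or;xor) 2-wide
  cy2 -> i4 (st) no-port MEM/MEM
  cy3 -> i5 (ld) RAW r5
  cy4 -> i6,i7 (mulh;or) 2-wide
  cy5 -> i8,i9 (st;mul) 2-wide
  cy6 -> i10 (or) RAW r7
  cy7 -> i11,i12 (xor;and) 2-wide

ISSUED = 6,7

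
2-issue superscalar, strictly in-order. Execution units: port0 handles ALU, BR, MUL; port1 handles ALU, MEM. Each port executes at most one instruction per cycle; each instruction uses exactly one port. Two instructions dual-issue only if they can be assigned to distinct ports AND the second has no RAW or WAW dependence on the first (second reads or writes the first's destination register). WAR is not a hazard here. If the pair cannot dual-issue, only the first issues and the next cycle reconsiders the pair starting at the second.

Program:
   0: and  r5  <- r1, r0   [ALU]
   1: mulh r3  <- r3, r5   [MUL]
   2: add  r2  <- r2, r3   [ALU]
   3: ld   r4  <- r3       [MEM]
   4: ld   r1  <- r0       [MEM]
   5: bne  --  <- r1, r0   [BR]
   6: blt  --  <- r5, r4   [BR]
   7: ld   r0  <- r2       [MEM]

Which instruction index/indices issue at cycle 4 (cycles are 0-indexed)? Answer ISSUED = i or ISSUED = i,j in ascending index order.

ISSUED = 5

  cy0 -> i0 (and) RAW r5
  cy1 -> i1 (mulh) RAW r3
  cy2 -> i2,i3 (add;ld) 2-wide
  cy3 -> i4 (ld) RAW r1
  cy4 -> i5 (bne) no-port BR/BR
  cy5 -> i6,i7 (blt;ld) 2-wide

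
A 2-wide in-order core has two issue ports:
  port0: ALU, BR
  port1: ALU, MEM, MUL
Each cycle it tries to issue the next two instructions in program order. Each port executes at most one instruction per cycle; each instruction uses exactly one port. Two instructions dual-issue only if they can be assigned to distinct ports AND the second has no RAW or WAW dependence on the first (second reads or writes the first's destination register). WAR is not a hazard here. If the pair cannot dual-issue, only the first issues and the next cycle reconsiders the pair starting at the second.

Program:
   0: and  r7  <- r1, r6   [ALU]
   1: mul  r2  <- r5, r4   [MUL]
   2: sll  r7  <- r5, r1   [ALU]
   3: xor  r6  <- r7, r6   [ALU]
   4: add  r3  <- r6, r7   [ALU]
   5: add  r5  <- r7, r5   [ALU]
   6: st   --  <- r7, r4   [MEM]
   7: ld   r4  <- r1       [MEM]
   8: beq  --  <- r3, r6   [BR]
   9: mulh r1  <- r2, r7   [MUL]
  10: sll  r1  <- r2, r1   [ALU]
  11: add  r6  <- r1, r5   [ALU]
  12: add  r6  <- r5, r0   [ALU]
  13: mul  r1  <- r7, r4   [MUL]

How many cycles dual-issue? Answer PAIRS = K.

PAIRS = 4

t=0 i0&i1:and.ALU mul.MUL ; dual
t=1 i2:sll.ALU ; RAW r7
t=2 i3:xor.ALU ; RAW r6
t=3 i4&i5:add.ALU add.ALU ; dual
t=4 i6:st.MEM ; no-port MEM/MEM
t=5 i7&i8:ld.MEM beq.BR ; dual
t=6 i9:mulh.MUL ; RAW+WAW r1
t=7 i10:sll.ALU ; RAW r1
t=8 i11:add.ALU ; WAW r6
t=9 i12&i13:add.ALU mul.MUL ; dual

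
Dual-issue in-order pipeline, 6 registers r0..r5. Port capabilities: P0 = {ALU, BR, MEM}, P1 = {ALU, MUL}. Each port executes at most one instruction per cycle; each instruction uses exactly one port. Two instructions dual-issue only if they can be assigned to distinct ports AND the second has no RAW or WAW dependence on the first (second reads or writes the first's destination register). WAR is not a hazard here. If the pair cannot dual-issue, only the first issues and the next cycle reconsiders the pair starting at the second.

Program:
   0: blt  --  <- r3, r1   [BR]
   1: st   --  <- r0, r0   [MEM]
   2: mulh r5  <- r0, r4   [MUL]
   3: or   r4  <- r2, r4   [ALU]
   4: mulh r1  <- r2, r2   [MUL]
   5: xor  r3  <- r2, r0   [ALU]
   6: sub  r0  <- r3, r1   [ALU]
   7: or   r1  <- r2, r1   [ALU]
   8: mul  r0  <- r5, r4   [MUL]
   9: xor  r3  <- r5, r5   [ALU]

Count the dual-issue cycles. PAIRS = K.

PAIRS = 4

0. blt @i0  | no-port BR/MEM
1. st;mulh @i1/i2  | dual
2. or;mulh @i3/i4  | dual
3. xor @i5  | RAW r3
4. sub;or @i6/i7  | dual
5. mul;xor @i8/i9  | dual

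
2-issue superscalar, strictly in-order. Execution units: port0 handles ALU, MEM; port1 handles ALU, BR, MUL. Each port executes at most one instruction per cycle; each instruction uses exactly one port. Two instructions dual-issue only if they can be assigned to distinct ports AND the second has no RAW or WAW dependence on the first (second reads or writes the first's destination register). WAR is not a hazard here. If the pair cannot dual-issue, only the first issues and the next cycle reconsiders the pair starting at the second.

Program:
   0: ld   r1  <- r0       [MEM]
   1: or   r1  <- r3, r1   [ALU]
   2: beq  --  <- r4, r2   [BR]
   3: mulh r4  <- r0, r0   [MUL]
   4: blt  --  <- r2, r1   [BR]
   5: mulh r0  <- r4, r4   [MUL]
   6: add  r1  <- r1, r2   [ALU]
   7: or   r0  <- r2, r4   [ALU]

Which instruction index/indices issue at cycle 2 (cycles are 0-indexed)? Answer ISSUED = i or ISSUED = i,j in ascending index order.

#0 head=0: ld.MEM i0 RAW+WAW r1
#1 head=1: or.ALU beq.BR i1/i2 2-wide
#2 head=3: mulh.MUL i3 no-port MUL/BR
#3 head=4: blt.BR i4 no-port BR/MUL
#4 head=5: mulh.MUL add.ALU i5/i6 2-wide
#5 head=7: or.ALU i7 tail

ISSUED = 3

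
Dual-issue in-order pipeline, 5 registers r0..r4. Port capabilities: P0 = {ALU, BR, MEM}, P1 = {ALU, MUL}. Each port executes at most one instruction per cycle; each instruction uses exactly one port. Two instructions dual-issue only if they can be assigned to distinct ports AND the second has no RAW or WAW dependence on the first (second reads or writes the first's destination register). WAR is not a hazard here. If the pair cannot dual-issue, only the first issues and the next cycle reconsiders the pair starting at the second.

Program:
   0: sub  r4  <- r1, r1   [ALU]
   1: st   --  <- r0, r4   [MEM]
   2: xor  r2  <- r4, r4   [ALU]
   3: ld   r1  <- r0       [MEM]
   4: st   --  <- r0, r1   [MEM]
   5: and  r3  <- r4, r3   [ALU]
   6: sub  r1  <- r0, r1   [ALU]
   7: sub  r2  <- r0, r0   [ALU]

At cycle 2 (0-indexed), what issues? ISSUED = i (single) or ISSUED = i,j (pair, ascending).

  cy0 -> i0 (sub) RAW r4
  cy1 -> i1,i2 (st/xor) pair
  cy2 -> i3 (ld) no-port MEM/MEM
  cy3 -> i4,i5 (st/and) pair
  cy4 -> i6,i7 (sub/sub) pair

ISSUED = 3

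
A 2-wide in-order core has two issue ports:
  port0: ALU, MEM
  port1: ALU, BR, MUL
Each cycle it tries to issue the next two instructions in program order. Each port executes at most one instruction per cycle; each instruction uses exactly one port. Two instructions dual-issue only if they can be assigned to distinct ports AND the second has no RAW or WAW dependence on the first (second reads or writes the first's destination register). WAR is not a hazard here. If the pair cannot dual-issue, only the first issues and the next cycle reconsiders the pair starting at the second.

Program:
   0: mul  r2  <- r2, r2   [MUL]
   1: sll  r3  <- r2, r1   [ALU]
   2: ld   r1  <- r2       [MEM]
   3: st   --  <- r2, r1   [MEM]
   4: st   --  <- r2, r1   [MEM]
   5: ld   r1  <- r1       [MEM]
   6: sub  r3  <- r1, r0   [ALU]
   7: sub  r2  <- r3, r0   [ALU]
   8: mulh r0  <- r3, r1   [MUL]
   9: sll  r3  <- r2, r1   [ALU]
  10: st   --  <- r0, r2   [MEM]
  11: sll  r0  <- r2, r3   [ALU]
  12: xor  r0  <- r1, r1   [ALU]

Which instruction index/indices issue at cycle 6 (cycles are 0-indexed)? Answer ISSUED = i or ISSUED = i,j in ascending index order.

0. mul.MUL @i0  | RAW r2
1. sll.ALU;ld.MEM @i1+i2  | 2-wide
2. st.MEM @i3  | no-port MEM/MEM
3. st.MEM @i4  | no-port MEM/MEM
4. ld.MEM @i5  | RAW r1
5. sub.ALU @i6  | RAW r3
6. sub.ALU;mulh.MUL @i7+i8  | 2-wide
7. sll.ALU;st.MEM @i9+i10  | 2-wide
8. sll.ALU @i11  | WAW r0
9. xor.ALU @i12  | tail

ISSUED = 7,8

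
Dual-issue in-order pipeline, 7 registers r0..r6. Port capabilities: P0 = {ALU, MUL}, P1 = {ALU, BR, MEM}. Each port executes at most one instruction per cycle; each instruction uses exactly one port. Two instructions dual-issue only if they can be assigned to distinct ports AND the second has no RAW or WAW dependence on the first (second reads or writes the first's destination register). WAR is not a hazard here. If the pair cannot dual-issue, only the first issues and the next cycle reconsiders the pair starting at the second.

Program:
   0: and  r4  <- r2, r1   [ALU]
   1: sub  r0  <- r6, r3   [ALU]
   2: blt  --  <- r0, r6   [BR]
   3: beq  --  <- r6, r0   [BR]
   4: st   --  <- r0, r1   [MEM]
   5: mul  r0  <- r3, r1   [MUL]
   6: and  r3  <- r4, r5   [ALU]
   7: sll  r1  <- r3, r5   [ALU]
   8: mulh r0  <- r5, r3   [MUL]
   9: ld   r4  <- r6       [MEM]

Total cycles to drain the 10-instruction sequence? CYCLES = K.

CYCLES = 7

  cy0 -> i0&i1 (and sub) dual
  cy1 -> i2 (blt) no-port BR/BR
  cy2 -> i3 (beq) no-port BR/MEM
  cy3 -> i4&i5 (st mul) dual
  cy4 -> i6 (and) RAW r3
  cy5 -> i7&i8 (sll mulh) dual
  cy6 -> i9 (ld) tail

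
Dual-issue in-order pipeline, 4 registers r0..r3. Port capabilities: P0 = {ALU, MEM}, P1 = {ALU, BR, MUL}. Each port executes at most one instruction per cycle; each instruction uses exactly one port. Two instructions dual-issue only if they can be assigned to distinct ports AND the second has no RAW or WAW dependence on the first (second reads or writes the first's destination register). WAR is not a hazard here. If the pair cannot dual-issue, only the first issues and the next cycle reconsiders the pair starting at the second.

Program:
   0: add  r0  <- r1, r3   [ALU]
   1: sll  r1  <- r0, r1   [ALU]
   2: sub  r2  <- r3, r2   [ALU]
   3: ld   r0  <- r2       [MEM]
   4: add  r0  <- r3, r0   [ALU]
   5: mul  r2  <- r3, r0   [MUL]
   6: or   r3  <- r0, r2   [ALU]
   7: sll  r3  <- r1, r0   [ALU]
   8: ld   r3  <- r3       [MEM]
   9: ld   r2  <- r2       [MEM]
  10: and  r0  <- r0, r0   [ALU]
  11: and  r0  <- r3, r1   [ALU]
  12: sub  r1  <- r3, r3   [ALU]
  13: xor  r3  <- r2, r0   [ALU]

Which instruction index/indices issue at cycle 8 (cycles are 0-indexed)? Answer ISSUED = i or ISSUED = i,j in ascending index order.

ISSUED = 9,10

[0] i0  add  -- RAW r0
[1] i1/i2  sll/sub  -- dual
[2] i3  ld  -- RAW+WAW r0
[3] i4  add  -- RAW r0
[4] i5  mul  -- RAW r2
[5] i6  or  -- WAW r3
[6] i7  sll  -- RAW+WAW r3
[7] i8  ld  -- no-port MEM/MEM
[8] i9/i10  ld/and  -- dual
[9] i11/i12  and/sub  -- dual
[10] i13  xor  -- tail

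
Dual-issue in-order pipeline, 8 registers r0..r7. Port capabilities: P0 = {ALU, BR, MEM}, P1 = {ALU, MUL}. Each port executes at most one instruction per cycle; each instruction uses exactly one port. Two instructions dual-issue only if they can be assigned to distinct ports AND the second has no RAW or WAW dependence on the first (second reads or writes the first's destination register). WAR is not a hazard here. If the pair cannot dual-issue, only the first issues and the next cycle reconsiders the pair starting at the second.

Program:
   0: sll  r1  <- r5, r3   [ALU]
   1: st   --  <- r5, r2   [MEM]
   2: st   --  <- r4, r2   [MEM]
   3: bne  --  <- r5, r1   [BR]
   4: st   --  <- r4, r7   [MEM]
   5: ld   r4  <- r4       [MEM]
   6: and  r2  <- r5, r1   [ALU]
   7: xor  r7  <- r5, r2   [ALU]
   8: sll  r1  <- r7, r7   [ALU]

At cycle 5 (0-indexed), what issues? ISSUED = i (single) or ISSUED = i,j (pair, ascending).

ISSUED = 7

  cy0 -> i0/i1 (sll.ALU;st.MEM) 2-wide
  cy1 -> i2 (st.MEM) no-port MEM/BR
  cy2 -> i3 (bne.BR) no-port BR/MEM
  cy3 -> i4 (st.MEM) no-port MEM/MEM
  cy4 -> i5/i6 (ld.MEM;and.ALU) 2-wide
  cy5 -> i7 (xor.ALU) RAW r7
  cy6 -> i8 (sll.ALU) tail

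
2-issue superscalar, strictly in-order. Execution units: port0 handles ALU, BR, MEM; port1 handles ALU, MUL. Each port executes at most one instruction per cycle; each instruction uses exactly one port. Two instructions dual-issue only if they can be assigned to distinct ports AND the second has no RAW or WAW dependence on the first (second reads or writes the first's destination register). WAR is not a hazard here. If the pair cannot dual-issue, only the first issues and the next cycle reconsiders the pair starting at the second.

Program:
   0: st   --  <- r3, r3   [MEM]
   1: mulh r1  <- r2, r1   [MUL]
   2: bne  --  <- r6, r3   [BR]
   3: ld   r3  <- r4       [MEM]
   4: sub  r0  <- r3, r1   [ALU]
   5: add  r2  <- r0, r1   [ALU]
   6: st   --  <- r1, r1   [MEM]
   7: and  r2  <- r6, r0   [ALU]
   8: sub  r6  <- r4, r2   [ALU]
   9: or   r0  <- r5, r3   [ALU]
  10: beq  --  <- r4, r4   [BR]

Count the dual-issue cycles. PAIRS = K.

c0: i0/i1 st.MEM mulh.MUL  dual
c1: i2 bne.BR  no-port BR/MEM
c2: i3 ld.MEM  RAW r3
c3: i4 sub.ALU  RAW r0
c4: i5/i6 add.ALU st.MEM  dual
c5: i7 and.ALU  RAW r2
c6: i8/i9 sub.ALU or.ALU  dual
c7: i10 beq.BR  tail

PAIRS = 3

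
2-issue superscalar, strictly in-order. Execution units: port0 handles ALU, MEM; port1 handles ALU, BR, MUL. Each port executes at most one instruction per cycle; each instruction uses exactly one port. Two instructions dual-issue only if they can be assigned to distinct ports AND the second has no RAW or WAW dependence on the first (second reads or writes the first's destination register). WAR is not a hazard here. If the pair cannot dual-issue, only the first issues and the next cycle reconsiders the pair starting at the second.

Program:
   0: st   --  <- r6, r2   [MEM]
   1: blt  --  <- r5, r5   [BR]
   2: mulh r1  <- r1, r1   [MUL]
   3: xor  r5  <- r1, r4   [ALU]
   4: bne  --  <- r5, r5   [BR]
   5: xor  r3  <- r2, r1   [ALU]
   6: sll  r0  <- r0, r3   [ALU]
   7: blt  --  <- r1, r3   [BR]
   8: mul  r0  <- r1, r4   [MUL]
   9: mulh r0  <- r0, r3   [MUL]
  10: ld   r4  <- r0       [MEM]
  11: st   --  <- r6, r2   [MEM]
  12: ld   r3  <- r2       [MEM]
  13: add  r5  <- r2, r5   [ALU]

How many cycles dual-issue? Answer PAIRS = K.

PAIRS = 4

  cy0 -> i0&i1 (st.MEM;blt.BR) 2-wide
  cy1 -> i2 (mulh.MUL) RAW r1
  cy2 -> i3 (xor.ALU) RAW r5
  cy3 -> i4&i5 (bne.BR;xor.ALU) 2-wide
  cy4 -> i6&i7 (sll.ALU;blt.BR) 2-wide
  cy5 -> i8 (mul.MUL) no-port MUL/MUL
  cy6 -> i9 (mulh.MUL) RAW r0
  cy7 -> i10 (ld.MEM) no-port MEM/MEM
  cy8 -> i11 (st.MEM) no-port MEM/MEM
  cy9 -> i12&i13 (ld.MEM;add.ALU) 2-wide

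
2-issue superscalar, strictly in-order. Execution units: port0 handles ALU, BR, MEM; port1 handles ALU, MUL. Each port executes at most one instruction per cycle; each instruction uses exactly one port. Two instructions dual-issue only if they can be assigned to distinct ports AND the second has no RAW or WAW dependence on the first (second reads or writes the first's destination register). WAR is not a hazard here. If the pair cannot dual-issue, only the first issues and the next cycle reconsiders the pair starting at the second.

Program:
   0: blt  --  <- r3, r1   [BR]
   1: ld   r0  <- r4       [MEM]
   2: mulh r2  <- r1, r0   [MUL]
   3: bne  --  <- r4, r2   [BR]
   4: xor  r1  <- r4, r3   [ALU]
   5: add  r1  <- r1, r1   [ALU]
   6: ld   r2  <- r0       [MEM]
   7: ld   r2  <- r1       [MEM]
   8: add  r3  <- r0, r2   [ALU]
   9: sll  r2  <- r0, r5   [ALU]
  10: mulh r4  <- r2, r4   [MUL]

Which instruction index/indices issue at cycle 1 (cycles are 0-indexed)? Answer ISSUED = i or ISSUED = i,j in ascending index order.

t=0 i0:blt ; no-port BR/MEM
t=1 i1:ld ; RAW r0
t=2 i2:mulh ; RAW r2
t=3 i3+i4:bne+xor ; dual
t=4 i5+i6:add+ld ; dual
t=5 i7:ld ; RAW r2
t=6 i8+i9:add+sll ; dual
t=7 i10:mulh ; tail

ISSUED = 1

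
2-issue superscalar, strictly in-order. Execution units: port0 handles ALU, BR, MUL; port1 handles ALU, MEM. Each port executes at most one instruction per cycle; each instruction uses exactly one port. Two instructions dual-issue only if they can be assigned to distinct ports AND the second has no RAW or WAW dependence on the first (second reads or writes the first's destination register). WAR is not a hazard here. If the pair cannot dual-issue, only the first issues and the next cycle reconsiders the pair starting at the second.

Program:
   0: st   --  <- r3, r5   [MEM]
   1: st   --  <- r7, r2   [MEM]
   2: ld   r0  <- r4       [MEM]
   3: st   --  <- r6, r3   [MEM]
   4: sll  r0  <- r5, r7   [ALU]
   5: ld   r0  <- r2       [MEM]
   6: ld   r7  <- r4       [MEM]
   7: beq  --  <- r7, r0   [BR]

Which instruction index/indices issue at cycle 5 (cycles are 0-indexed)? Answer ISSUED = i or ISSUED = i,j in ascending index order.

ISSUED = 6

  cy0 -> i0 (st.MEM) no-port MEM/MEM
  cy1 -> i1 (st.MEM) no-port MEM/MEM
  cy2 -> i2 (ld.MEM) no-port MEM/MEM
  cy3 -> i3,i4 (st.MEM/sll.ALU) dual
  cy4 -> i5 (ld.MEM) no-port MEM/MEM
  cy5 -> i6 (ld.MEM) RAW r7
  cy6 -> i7 (beq.BR) tail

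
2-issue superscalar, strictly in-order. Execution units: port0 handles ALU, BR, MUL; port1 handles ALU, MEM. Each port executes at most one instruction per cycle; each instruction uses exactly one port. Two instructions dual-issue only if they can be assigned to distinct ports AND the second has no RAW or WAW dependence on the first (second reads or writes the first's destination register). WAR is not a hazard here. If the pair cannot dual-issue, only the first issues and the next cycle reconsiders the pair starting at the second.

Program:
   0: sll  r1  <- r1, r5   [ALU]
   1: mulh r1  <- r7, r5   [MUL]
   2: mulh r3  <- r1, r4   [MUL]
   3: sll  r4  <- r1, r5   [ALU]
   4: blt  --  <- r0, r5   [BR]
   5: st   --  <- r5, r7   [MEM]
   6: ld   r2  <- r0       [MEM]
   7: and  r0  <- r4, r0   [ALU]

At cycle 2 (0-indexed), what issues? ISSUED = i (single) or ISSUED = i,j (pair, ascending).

ISSUED = 2,3

c0: i0 sll.ALU  WAW r1
c1: i1 mulh.MUL  no-port MUL/MUL
c2: i2/i3 mulh.MUL;sll.ALU  pair
c3: i4/i5 blt.BR;st.MEM  pair
c4: i6/i7 ld.MEM;and.ALU  pair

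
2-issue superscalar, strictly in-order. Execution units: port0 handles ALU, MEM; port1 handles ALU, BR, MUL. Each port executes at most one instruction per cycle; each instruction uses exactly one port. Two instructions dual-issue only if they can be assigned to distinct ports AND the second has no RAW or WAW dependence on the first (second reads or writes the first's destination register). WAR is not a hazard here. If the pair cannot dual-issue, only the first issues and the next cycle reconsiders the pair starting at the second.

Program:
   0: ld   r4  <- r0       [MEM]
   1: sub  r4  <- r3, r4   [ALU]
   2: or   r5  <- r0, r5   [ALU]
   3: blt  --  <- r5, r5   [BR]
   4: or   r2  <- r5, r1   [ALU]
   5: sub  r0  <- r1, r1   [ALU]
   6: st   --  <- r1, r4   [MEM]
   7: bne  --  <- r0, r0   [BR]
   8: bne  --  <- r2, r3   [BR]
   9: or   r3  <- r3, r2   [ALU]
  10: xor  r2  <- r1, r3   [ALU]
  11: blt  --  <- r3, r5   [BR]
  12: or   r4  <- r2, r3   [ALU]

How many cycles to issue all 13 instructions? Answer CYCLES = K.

CYCLES = 8

0. ld @i0  | RAW+WAW r4
1. sub+or @i1,i2  | pair
2. blt+or @i3,i4  | pair
3. sub+st @i5,i6  | pair
4. bne @i7  | no-port BR/BR
5. bne+or @i8,i9  | pair
6. xor+blt @i10,i11  | pair
7. or @i12  | tail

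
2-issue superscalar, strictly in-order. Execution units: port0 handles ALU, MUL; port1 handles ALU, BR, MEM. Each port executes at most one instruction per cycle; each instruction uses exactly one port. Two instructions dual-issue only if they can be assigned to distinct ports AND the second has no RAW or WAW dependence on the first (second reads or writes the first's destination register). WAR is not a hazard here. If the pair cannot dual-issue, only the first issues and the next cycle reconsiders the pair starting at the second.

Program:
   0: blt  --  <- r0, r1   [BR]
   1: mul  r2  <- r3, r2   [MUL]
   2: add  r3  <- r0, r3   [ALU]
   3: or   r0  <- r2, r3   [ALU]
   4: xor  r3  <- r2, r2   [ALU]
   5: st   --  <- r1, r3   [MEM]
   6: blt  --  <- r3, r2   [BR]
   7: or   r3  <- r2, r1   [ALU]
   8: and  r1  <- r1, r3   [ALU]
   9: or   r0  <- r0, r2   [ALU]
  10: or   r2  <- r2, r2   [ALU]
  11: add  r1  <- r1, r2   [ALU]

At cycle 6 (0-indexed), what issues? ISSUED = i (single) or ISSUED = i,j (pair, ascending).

t=0 i0&i1:blt.BR/mul.MUL ; 2-wide
t=1 i2:add.ALU ; RAW r3
t=2 i3&i4:or.ALU/xor.ALU ; 2-wide
t=3 i5:st.MEM ; no-port MEM/BR
t=4 i6&i7:blt.BR/or.ALU ; 2-wide
t=5 i8&i9:and.ALU/or.ALU ; 2-wide
t=6 i10:or.ALU ; RAW r2
t=7 i11:add.ALU ; tail

ISSUED = 10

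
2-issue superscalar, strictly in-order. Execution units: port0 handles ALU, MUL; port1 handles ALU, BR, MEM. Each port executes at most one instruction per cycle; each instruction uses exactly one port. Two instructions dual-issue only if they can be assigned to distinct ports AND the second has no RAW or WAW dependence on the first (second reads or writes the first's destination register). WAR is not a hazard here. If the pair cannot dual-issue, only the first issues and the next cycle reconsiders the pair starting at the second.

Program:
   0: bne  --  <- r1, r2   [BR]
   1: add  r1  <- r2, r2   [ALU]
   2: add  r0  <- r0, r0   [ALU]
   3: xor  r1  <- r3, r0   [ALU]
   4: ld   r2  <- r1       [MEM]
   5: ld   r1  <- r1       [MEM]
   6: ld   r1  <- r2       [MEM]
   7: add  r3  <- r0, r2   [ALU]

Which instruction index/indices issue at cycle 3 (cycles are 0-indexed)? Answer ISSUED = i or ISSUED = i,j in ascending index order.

c0: i0+i1 bne+add  2-wide
c1: i2 add  RAW r0
c2: i3 xor  RAW r1
c3: i4 ld  no-port MEM/MEM
c4: i5 ld  no-port MEM/MEM
c5: i6+i7 ld+add  2-wide

ISSUED = 4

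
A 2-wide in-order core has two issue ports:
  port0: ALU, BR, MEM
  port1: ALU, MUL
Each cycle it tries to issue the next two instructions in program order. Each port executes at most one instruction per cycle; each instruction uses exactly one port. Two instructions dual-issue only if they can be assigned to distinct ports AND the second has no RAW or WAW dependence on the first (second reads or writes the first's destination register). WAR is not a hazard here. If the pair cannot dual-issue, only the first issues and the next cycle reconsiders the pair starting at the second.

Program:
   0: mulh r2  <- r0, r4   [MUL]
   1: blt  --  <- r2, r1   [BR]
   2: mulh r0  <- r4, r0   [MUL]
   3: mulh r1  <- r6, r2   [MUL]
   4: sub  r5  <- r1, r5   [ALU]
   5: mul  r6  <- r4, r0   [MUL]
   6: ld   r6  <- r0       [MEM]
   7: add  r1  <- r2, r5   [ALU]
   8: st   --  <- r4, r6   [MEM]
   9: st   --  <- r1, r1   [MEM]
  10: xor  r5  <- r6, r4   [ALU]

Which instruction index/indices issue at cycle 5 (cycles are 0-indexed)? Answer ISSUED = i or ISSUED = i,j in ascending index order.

ISSUED = 8

t=0 i0:mulh ; RAW r2
t=1 i1,i2:blt;mulh ; 2-wide
t=2 i3:mulh ; RAW r1
t=3 i4,i5:sub;mul ; 2-wide
t=4 i6,i7:ld;add ; 2-wide
t=5 i8:st ; no-port MEM/MEM
t=6 i9,i10:st;xor ; 2-wide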